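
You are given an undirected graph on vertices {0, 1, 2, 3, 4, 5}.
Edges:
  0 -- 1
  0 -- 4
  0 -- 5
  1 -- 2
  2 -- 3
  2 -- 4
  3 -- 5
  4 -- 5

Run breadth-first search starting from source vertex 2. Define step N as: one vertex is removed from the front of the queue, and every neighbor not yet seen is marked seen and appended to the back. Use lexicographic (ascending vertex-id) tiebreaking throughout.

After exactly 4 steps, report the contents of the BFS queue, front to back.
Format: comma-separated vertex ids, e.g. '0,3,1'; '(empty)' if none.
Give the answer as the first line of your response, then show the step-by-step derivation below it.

0,5

step 1: dequeue 2; queue=[1,3,4]; order=2
step 2: dequeue 1; queue=[3,4,0]; order=2,1
step 3: dequeue 3; queue=[4,0,5]; order=2,1,3
step 4: dequeue 4; queue=[0,5]; order=2,1,3,4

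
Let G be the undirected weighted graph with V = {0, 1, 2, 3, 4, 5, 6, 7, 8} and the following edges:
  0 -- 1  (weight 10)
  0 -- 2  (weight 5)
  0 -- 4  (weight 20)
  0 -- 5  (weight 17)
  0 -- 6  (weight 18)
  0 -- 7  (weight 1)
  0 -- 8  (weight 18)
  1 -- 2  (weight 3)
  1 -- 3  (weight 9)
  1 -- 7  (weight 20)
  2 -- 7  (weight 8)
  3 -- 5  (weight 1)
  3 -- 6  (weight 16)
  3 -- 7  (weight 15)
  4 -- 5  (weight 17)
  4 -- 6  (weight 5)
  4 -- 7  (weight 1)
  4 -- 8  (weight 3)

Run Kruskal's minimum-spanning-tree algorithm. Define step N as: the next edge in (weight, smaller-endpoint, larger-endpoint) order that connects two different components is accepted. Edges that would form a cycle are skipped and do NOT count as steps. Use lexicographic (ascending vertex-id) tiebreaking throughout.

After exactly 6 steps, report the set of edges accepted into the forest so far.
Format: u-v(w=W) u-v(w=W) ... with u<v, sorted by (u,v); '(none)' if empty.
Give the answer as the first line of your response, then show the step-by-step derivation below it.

0-2(w=5) 0-7(w=1) 1-2(w=3) 3-5(w=1) 4-7(w=1) 4-8(w=3)

step 1: add edge 0-7 (w=1); MST = {0-7(w=1)}
step 2: add edge 3-5 (w=1); MST = {0-7(w=1) 3-5(w=1)}
step 3: add edge 4-7 (w=1); MST = {0-7(w=1) 3-5(w=1) 4-7(w=1)}
step 4: add edge 1-2 (w=3); MST = {0-7(w=1) 1-2(w=3) 3-5(w=1) 4-7(w=1)}
step 5: add edge 4-8 (w=3); MST = {0-7(w=1) 1-2(w=3) 3-5(w=1) 4-7(w=1) 4-8(w=3)}
step 6: add edge 0-2 (w=5); MST = {0-2(w=5) 0-7(w=1) 1-2(w=3) 3-5(w=1) 4-7(w=1) 4-8(w=3)}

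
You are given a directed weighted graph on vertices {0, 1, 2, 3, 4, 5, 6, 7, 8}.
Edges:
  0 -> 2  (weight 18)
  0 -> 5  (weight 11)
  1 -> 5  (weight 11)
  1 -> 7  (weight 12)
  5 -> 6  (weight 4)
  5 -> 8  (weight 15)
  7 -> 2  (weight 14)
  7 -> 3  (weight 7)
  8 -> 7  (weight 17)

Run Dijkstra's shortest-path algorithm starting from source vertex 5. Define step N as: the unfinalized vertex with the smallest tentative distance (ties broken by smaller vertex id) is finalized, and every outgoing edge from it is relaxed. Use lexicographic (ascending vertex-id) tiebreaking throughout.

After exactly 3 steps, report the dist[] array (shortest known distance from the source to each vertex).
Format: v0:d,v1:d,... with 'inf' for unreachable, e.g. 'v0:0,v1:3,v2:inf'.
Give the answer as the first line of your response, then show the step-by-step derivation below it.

v0:inf,v1:inf,v2:inf,v3:inf,v4:inf,v5:0,v6:4,v7:32,v8:15

step 1: dist = v0:inf,v1:inf,v2:inf,v3:inf,v4:inf,v5:0,v6:4,v7:inf,v8:15
step 2: dist = v0:inf,v1:inf,v2:inf,v3:inf,v4:inf,v5:0,v6:4,v7:inf,v8:15
step 3: dist = v0:inf,v1:inf,v2:inf,v3:inf,v4:inf,v5:0,v6:4,v7:32,v8:15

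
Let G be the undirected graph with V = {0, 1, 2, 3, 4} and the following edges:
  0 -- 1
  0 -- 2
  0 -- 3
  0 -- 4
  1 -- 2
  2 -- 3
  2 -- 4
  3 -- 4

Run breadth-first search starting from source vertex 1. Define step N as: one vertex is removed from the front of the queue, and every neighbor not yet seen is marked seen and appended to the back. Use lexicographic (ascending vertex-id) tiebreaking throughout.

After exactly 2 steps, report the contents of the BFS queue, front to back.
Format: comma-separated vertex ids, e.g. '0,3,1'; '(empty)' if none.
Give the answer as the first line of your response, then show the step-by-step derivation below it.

2,3,4

step 1: dequeue 1; queue=[0,2]; order=1
step 2: dequeue 0; queue=[2,3,4]; order=1,0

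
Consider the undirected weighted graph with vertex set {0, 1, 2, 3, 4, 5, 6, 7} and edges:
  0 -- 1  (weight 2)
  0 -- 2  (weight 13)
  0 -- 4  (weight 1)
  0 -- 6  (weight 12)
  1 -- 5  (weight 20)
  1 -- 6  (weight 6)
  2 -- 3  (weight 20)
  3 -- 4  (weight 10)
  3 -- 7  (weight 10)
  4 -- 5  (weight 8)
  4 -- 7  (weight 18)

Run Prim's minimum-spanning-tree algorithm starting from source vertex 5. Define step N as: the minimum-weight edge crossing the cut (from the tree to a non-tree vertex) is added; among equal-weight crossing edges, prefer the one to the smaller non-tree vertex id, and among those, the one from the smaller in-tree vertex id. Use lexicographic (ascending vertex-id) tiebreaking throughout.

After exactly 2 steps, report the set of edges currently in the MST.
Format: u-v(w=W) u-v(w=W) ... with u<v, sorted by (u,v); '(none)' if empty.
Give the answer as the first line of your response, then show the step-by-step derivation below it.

0-4(w=1) 4-5(w=8)

step 1: add edge 4-5 (w=8); MST = {4-5(w=8)}
step 2: add edge 0-4 (w=1); MST = {0-4(w=1) 4-5(w=8)}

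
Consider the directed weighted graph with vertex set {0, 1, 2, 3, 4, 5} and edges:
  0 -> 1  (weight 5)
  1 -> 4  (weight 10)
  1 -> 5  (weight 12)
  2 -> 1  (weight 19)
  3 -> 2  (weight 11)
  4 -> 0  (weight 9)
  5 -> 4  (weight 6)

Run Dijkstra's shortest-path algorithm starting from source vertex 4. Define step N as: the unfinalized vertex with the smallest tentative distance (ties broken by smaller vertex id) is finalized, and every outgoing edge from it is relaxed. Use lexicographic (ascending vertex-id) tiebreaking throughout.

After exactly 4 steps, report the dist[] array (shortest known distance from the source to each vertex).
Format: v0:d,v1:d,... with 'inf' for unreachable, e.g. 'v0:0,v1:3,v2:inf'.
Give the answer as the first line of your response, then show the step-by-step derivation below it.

v0:9,v1:14,v2:inf,v3:inf,v4:0,v5:26

step 1: dist = v0:9,v1:inf,v2:inf,v3:inf,v4:0,v5:inf
step 2: dist = v0:9,v1:14,v2:inf,v3:inf,v4:0,v5:inf
step 3: dist = v0:9,v1:14,v2:inf,v3:inf,v4:0,v5:26
step 4: dist = v0:9,v1:14,v2:inf,v3:inf,v4:0,v5:26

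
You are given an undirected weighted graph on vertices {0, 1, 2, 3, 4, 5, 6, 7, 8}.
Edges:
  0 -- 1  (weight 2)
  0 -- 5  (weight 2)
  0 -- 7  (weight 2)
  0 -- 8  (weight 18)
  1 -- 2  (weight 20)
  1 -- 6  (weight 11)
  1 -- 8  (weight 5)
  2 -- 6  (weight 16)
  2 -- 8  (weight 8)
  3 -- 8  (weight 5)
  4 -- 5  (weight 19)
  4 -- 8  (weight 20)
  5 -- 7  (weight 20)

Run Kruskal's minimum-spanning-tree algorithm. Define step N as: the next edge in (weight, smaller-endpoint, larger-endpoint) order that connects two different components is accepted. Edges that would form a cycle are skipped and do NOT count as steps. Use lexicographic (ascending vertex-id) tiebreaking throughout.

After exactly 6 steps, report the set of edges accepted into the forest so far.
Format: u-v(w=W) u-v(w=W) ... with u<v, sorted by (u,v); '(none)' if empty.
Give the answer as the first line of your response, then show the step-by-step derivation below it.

0-1(w=2) 0-5(w=2) 0-7(w=2) 1-8(w=5) 2-8(w=8) 3-8(w=5)

step 1: add edge 0-1 (w=2); MST = {0-1(w=2)}
step 2: add edge 0-5 (w=2); MST = {0-1(w=2) 0-5(w=2)}
step 3: add edge 0-7 (w=2); MST = {0-1(w=2) 0-5(w=2) 0-7(w=2)}
step 4: add edge 1-8 (w=5); MST = {0-1(w=2) 0-5(w=2) 0-7(w=2) 1-8(w=5)}
step 5: add edge 3-8 (w=5); MST = {0-1(w=2) 0-5(w=2) 0-7(w=2) 1-8(w=5) 3-8(w=5)}
step 6: add edge 2-8 (w=8); MST = {0-1(w=2) 0-5(w=2) 0-7(w=2) 1-8(w=5) 2-8(w=8) 3-8(w=5)}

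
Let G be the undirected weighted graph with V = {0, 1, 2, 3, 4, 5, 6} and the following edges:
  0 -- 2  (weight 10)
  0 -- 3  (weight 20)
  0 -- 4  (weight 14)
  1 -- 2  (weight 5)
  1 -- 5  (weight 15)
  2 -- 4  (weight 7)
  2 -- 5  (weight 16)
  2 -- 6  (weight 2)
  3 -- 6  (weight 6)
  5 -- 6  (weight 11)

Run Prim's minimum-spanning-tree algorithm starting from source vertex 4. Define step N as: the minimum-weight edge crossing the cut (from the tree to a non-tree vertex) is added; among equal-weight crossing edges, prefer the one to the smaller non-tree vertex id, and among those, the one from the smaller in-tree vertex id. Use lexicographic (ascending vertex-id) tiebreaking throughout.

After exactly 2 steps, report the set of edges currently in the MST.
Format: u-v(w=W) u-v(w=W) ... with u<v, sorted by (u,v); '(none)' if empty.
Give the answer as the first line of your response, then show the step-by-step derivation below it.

2-4(w=7) 2-6(w=2)

step 1: add edge 2-4 (w=7); MST = {2-4(w=7)}
step 2: add edge 2-6 (w=2); MST = {2-4(w=7) 2-6(w=2)}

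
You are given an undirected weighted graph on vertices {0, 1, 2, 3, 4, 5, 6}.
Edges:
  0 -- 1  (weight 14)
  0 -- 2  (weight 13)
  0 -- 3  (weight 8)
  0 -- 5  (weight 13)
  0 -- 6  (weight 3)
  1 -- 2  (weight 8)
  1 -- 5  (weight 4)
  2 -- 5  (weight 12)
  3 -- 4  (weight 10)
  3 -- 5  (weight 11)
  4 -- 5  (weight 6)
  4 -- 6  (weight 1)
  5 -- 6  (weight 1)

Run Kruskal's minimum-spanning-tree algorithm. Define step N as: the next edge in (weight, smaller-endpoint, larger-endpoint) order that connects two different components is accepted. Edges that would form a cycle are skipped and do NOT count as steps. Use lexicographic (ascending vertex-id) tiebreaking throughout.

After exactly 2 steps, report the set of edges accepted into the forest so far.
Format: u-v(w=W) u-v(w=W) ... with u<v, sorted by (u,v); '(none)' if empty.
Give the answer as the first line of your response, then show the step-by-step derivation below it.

4-6(w=1) 5-6(w=1)

step 1: add edge 4-6 (w=1); MST = {4-6(w=1)}
step 2: add edge 5-6 (w=1); MST = {4-6(w=1) 5-6(w=1)}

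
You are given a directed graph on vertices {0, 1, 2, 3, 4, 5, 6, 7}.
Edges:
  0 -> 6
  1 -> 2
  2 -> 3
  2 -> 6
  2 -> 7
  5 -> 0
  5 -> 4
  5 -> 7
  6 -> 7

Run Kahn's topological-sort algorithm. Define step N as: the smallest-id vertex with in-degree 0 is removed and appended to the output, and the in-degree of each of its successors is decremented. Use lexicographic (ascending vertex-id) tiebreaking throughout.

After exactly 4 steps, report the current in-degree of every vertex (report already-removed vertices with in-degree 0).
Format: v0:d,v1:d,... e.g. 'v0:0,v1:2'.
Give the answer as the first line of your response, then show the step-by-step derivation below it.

v0:0,v1:0,v2:0,v3:0,v4:0,v5:0,v6:1,v7:1

step 1: output 1; order=[1]; indeg=(1,0,0,1,1,0,2,3)
step 2: output 2; order=[1,2]; indeg=(1,0,0,0,1,0,1,2)
step 3: output 3; order=[1,2,3]; indeg=(1,0,0,0,1,0,1,2)
step 4: output 5; order=[1,2,3,5]; indeg=(0,0,0,0,0,0,1,1)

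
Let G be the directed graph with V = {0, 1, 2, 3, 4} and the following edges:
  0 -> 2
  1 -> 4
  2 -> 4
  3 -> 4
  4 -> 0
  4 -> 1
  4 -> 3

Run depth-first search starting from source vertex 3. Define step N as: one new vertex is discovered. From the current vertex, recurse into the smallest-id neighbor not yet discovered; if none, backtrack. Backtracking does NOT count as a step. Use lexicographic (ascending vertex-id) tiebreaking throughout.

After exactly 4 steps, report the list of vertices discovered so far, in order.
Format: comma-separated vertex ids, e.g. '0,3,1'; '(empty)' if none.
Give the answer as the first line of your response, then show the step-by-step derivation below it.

3,4,0,2

step 1: discover 3; path=3; order=3
step 2: discover 4; path=3>4; order=3,4
step 3: discover 0; path=3>4>0; order=3,4,0
step 4: discover 2; path=3>4>0>2; order=3,4,0,2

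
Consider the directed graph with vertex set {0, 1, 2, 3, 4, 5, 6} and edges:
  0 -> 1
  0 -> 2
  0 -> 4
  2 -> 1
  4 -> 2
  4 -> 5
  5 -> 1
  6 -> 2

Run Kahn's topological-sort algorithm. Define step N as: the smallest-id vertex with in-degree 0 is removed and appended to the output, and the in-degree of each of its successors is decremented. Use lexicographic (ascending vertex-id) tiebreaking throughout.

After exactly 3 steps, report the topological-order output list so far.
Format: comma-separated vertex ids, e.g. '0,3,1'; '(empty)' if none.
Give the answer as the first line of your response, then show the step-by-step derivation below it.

0,3,4

step 1: output 0; order=[0]; indeg=(0,2,2,0,0,1,0)
step 2: output 3; order=[0,3]; indeg=(0,2,2,0,0,1,0)
step 3: output 4; order=[0,3,4]; indeg=(0,2,1,0,0,0,0)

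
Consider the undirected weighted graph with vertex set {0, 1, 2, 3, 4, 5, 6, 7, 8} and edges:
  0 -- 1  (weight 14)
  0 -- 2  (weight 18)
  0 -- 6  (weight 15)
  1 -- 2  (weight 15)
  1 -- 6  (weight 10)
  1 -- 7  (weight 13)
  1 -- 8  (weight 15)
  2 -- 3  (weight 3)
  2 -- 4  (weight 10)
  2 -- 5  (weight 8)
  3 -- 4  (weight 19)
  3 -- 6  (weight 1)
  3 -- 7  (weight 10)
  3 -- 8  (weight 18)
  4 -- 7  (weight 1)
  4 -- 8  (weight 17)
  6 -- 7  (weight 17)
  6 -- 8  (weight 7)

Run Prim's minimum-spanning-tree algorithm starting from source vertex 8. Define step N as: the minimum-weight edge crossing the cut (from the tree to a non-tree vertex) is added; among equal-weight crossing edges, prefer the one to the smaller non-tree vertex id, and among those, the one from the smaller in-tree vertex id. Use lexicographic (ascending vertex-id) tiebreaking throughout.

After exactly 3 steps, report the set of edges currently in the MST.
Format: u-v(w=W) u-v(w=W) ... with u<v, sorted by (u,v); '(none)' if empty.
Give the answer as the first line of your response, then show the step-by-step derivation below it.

2-3(w=3) 3-6(w=1) 6-8(w=7)

step 1: add edge 6-8 (w=7); MST = {6-8(w=7)}
step 2: add edge 3-6 (w=1); MST = {3-6(w=1) 6-8(w=7)}
step 3: add edge 2-3 (w=3); MST = {2-3(w=3) 3-6(w=1) 6-8(w=7)}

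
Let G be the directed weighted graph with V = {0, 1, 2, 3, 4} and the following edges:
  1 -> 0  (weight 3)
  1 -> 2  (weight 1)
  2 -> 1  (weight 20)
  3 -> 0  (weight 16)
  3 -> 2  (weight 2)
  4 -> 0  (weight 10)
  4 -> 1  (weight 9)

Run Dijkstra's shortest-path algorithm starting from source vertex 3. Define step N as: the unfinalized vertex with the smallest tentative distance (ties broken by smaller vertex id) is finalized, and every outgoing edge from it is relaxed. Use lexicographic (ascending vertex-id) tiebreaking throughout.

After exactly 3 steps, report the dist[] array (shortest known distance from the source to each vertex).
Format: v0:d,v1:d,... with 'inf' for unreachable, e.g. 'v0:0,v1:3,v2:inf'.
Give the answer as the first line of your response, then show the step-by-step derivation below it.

v0:16,v1:22,v2:2,v3:0,v4:inf

step 1: dist = v0:16,v1:inf,v2:2,v3:0,v4:inf
step 2: dist = v0:16,v1:22,v2:2,v3:0,v4:inf
step 3: dist = v0:16,v1:22,v2:2,v3:0,v4:inf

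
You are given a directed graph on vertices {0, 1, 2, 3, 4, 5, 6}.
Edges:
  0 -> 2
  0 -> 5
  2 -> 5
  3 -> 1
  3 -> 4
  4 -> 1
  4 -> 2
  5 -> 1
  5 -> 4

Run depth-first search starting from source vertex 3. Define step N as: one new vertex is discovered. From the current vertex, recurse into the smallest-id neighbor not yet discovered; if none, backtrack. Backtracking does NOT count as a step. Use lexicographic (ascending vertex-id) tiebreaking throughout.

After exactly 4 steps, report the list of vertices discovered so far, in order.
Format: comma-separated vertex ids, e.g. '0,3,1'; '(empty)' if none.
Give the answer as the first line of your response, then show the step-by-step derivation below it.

3,1,4,2

step 1: discover 3; path=3; order=3
step 2: discover 1; path=3>1; order=3,1
step 3: discover 4; path=3>4; order=3,1,4
step 4: discover 2; path=3>4>2; order=3,1,4,2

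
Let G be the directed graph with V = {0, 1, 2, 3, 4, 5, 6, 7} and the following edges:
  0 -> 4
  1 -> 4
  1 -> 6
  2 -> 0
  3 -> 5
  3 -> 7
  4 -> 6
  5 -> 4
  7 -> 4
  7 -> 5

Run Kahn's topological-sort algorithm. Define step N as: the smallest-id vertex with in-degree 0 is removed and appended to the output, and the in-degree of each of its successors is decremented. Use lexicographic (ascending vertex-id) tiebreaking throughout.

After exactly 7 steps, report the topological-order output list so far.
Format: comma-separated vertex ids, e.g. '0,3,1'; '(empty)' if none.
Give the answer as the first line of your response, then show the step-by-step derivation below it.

1,2,0,3,7,5,4

step 1: output 1; order=[1]; indeg=(1,0,0,0,3,2,1,1)
step 2: output 2; order=[1,2]; indeg=(0,0,0,0,3,2,1,1)
step 3: output 0; order=[1,2,0]; indeg=(0,0,0,0,2,2,1,1)
step 4: output 3; order=[1,2,0,3]; indeg=(0,0,0,0,2,1,1,0)
step 5: output 7; order=[1,2,0,3,7]; indeg=(0,0,0,0,1,0,1,0)
step 6: output 5; order=[1,2,0,3,7,5]; indeg=(0,0,0,0,0,0,1,0)
step 7: output 4; order=[1,2,0,3,7,5,4]; indeg=(0,0,0,0,0,0,0,0)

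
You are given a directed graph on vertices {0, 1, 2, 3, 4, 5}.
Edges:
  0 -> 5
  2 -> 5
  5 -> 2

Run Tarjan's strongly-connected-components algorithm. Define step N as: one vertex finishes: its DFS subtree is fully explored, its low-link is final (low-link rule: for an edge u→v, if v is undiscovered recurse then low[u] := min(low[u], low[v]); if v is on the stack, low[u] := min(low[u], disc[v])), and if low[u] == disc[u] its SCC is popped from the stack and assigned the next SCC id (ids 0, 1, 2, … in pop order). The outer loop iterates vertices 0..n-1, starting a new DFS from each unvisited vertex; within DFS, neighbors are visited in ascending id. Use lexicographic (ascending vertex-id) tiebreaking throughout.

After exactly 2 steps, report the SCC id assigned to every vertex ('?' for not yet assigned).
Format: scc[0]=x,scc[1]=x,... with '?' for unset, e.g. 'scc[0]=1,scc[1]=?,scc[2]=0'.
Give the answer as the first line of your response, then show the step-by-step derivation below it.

scc[0]=?,scc[1]=?,scc[2]=0,scc[3]=?,scc[4]=?,scc[5]=0

step 1: low=(low[0]=0,low[1]=?,low[2]=1,low[3]=?,low[4]=?,low[5]=1); scc=(scc[0]=?,scc[1]=?,scc[2]=?,scc[3]=?,scc[4]=?,scc[5]=?)
step 2: low=(low[0]=0,low[1]=?,low[2]=1,low[3]=?,low[4]=?,low[5]=1); scc=(scc[0]=?,scc[1]=?,scc[2]=0,scc[3]=?,scc[4]=?,scc[5]=0)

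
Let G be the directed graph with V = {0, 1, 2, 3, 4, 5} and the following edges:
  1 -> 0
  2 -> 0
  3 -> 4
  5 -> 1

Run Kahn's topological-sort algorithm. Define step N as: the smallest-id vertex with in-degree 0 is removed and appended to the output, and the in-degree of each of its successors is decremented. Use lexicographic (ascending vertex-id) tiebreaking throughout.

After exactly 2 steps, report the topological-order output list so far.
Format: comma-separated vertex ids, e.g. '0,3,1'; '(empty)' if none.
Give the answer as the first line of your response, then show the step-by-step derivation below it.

2,3

step 1: output 2; order=[2]; indeg=(1,1,0,0,1,0)
step 2: output 3; order=[2,3]; indeg=(1,1,0,0,0,0)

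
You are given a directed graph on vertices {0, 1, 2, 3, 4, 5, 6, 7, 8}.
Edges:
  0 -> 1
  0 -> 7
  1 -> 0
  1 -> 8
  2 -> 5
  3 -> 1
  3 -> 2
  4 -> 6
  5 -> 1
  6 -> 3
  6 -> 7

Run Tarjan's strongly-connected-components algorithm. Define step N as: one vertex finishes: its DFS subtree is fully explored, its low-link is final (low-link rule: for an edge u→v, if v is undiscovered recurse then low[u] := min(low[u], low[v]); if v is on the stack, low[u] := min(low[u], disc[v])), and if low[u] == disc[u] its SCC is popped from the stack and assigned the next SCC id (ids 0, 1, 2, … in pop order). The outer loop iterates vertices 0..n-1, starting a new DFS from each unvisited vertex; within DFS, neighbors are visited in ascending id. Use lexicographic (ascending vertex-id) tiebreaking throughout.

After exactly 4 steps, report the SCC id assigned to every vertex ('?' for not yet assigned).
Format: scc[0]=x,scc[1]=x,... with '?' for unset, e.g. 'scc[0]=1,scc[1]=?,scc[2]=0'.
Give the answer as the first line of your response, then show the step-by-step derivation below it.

scc[0]=2,scc[1]=2,scc[2]=?,scc[3]=?,scc[4]=?,scc[5]=?,scc[6]=?,scc[7]=1,scc[8]=0

step 1: low=(low[0]=0,low[1]=0,low[2]=?,low[3]=?,low[4]=?,low[5]=?,low[6]=?,low[7]=?,low[8]=2); scc=(scc[0]=?,scc[1]=?,scc[2]=?,scc[3]=?,scc[4]=?,scc[5]=?,scc[6]=?,scc[7]=?,scc[8]=0)
step 2: low=(low[0]=0,low[1]=0,low[2]=?,low[3]=?,low[4]=?,low[5]=?,low[6]=?,low[7]=?,low[8]=2); scc=(scc[0]=?,scc[1]=?,scc[2]=?,scc[3]=?,scc[4]=?,scc[5]=?,scc[6]=?,scc[7]=?,scc[8]=0)
step 3: low=(low[0]=0,low[1]=0,low[2]=?,low[3]=?,low[4]=?,low[5]=?,low[6]=?,low[7]=3,low[8]=2); scc=(scc[0]=?,scc[1]=?,scc[2]=?,scc[3]=?,scc[4]=?,scc[5]=?,scc[6]=?,scc[7]=1,scc[8]=0)
step 4: low=(low[0]=0,low[1]=0,low[2]=?,low[3]=?,low[4]=?,low[5]=?,low[6]=?,low[7]=3,low[8]=2); scc=(scc[0]=2,scc[1]=2,scc[2]=?,scc[3]=?,scc[4]=?,scc[5]=?,scc[6]=?,scc[7]=1,scc[8]=0)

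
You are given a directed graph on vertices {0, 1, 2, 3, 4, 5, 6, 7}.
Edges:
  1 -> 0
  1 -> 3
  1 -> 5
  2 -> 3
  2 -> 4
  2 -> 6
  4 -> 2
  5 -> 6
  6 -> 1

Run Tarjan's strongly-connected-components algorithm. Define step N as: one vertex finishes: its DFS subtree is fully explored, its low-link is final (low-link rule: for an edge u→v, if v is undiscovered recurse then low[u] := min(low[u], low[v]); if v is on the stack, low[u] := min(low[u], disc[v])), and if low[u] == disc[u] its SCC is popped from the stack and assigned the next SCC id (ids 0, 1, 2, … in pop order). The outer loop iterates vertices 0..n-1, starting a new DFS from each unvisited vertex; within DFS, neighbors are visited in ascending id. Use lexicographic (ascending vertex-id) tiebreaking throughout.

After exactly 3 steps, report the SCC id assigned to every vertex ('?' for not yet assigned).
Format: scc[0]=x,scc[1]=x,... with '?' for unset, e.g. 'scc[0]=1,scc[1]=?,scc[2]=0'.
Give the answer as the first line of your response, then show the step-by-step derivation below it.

scc[0]=0,scc[1]=?,scc[2]=?,scc[3]=1,scc[4]=?,scc[5]=?,scc[6]=?,scc[7]=?

step 1: low=(low[0]=0,low[1]=?,low[2]=?,low[3]=?,low[4]=?,low[5]=?,low[6]=?,low[7]=?); scc=(scc[0]=0,scc[1]=?,scc[2]=?,scc[3]=?,scc[4]=?,scc[5]=?,scc[6]=?,scc[7]=?)
step 2: low=(low[0]=0,low[1]=1,low[2]=?,low[3]=2,low[4]=?,low[5]=?,low[6]=?,low[7]=?); scc=(scc[0]=0,scc[1]=?,scc[2]=?,scc[3]=1,scc[4]=?,scc[5]=?,scc[6]=?,scc[7]=?)
step 3: low=(low[0]=0,low[1]=1,low[2]=?,low[3]=2,low[4]=?,low[5]=3,low[6]=1,low[7]=?); scc=(scc[0]=0,scc[1]=?,scc[2]=?,scc[3]=1,scc[4]=?,scc[5]=?,scc[6]=?,scc[7]=?)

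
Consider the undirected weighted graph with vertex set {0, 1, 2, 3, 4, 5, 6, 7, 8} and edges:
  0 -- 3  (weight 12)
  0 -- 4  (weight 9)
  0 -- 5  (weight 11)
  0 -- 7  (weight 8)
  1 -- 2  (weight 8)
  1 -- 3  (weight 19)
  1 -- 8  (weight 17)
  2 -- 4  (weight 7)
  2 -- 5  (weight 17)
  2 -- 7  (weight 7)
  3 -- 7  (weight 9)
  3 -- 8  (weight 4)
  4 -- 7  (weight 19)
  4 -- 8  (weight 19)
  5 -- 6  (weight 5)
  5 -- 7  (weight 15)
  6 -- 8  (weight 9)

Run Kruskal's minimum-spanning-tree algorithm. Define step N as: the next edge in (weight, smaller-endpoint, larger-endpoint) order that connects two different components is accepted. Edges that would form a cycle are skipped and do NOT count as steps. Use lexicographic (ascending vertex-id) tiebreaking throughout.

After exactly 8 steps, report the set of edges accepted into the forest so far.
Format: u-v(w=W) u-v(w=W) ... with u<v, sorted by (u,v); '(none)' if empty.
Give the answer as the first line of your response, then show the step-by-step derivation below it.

0-7(w=8) 1-2(w=8) 2-4(w=7) 2-7(w=7) 3-7(w=9) 3-8(w=4) 5-6(w=5) 6-8(w=9)

step 1: add edge 3-8 (w=4); MST = {3-8(w=4)}
step 2: add edge 5-6 (w=5); MST = {3-8(w=4) 5-6(w=5)}
step 3: add edge 2-4 (w=7); MST = {2-4(w=7) 3-8(w=4) 5-6(w=5)}
step 4: add edge 2-7 (w=7); MST = {2-4(w=7) 2-7(w=7) 3-8(w=4) 5-6(w=5)}
step 5: add edge 0-7 (w=8); MST = {0-7(w=8) 2-4(w=7) 2-7(w=7) 3-8(w=4) 5-6(w=5)}
step 6: add edge 1-2 (w=8); MST = {0-7(w=8) 1-2(w=8) 2-4(w=7) 2-7(w=7) 3-8(w=4) 5-6(w=5)}
step 7: add edge 3-7 (w=9); MST = {0-7(w=8) 1-2(w=8) 2-4(w=7) 2-7(w=7) 3-7(w=9) 3-8(w=4) 5-6(w=5)}
step 8: add edge 6-8 (w=9); MST = {0-7(w=8) 1-2(w=8) 2-4(w=7) 2-7(w=7) 3-7(w=9) 3-8(w=4) 5-6(w=5) 6-8(w=9)}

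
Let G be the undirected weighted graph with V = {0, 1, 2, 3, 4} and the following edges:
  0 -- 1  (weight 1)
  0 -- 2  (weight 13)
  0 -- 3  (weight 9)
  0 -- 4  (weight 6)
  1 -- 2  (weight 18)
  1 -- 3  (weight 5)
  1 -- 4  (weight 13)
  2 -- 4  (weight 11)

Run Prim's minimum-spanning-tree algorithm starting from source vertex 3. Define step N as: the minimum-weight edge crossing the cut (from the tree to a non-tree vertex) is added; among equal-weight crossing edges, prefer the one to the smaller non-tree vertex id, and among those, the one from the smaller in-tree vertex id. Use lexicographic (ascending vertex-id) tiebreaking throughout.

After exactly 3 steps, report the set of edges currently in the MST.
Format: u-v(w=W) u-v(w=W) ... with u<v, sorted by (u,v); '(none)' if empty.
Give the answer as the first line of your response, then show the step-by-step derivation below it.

0-1(w=1) 0-4(w=6) 1-3(w=5)

step 1: add edge 1-3 (w=5); MST = {1-3(w=5)}
step 2: add edge 0-1 (w=1); MST = {0-1(w=1) 1-3(w=5)}
step 3: add edge 0-4 (w=6); MST = {0-1(w=1) 0-4(w=6) 1-3(w=5)}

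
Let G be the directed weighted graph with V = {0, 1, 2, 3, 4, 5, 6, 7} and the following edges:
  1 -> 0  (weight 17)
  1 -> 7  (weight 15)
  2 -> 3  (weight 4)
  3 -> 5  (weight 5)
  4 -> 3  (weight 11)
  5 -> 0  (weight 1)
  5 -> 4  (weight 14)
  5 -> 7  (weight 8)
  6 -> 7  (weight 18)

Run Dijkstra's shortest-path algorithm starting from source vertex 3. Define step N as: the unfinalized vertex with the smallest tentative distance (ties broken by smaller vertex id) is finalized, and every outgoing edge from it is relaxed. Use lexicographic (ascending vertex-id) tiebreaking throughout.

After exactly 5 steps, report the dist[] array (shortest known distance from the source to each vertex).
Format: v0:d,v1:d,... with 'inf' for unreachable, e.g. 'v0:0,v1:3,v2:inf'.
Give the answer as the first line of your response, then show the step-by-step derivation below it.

v0:6,v1:inf,v2:inf,v3:0,v4:19,v5:5,v6:inf,v7:13

step 1: dist = v0:inf,v1:inf,v2:inf,v3:0,v4:inf,v5:5,v6:inf,v7:inf
step 2: dist = v0:6,v1:inf,v2:inf,v3:0,v4:19,v5:5,v6:inf,v7:13
step 3: dist = v0:6,v1:inf,v2:inf,v3:0,v4:19,v5:5,v6:inf,v7:13
step 4: dist = v0:6,v1:inf,v2:inf,v3:0,v4:19,v5:5,v6:inf,v7:13
step 5: dist = v0:6,v1:inf,v2:inf,v3:0,v4:19,v5:5,v6:inf,v7:13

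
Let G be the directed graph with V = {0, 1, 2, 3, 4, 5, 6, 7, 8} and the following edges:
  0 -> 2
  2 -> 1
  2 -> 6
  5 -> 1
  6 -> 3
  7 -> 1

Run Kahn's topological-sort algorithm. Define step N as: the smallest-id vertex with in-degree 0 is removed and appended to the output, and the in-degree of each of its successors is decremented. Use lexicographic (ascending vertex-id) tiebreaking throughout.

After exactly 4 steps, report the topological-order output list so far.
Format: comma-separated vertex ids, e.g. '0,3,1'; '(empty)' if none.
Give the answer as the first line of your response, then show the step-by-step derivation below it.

0,2,4,5

step 1: output 0; order=[0]; indeg=(0,3,0,1,0,0,1,0,0)
step 2: output 2; order=[0,2]; indeg=(0,2,0,1,0,0,0,0,0)
step 3: output 4; order=[0,2,4]; indeg=(0,2,0,1,0,0,0,0,0)
step 4: output 5; order=[0,2,4,5]; indeg=(0,1,0,1,0,0,0,0,0)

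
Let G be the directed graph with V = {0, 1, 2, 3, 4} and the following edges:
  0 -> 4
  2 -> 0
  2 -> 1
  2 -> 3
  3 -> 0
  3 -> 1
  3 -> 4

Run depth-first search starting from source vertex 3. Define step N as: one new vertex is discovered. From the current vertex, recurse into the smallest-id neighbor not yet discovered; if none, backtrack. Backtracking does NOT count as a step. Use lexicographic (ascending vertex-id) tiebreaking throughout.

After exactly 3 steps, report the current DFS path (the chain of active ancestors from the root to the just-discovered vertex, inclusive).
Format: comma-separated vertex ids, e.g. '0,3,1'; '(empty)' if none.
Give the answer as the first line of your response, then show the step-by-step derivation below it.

3,0,4

step 1: discover 3; path=3; order=3
step 2: discover 0; path=3>0; order=3,0
step 3: discover 4; path=3>0>4; order=3,0,4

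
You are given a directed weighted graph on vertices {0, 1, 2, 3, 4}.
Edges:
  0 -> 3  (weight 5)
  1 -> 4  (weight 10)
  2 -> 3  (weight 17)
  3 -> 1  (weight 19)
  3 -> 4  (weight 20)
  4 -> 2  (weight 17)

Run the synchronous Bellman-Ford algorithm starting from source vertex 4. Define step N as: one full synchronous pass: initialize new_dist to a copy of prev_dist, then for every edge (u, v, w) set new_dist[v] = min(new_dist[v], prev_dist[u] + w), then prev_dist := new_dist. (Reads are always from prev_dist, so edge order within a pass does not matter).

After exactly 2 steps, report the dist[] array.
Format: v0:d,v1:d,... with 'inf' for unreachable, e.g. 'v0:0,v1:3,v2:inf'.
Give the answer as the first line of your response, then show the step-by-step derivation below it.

v0:inf,v1:inf,v2:17,v3:34,v4:0

step 1: dist = v0:inf,v1:inf,v2:17,v3:inf,v4:0
step 2: dist = v0:inf,v1:inf,v2:17,v3:34,v4:0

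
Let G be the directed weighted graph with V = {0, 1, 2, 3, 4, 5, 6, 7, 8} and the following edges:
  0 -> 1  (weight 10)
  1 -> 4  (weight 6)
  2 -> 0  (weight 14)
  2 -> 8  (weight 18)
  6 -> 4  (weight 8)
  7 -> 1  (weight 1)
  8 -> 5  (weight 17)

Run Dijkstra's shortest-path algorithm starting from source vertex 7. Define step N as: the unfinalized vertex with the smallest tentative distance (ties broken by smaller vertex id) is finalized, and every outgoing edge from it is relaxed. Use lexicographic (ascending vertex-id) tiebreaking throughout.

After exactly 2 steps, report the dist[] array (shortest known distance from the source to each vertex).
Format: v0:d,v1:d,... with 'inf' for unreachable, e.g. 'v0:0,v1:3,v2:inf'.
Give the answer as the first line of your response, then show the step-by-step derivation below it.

v0:inf,v1:1,v2:inf,v3:inf,v4:7,v5:inf,v6:inf,v7:0,v8:inf

step 1: dist = v0:inf,v1:1,v2:inf,v3:inf,v4:inf,v5:inf,v6:inf,v7:0,v8:inf
step 2: dist = v0:inf,v1:1,v2:inf,v3:inf,v4:7,v5:inf,v6:inf,v7:0,v8:inf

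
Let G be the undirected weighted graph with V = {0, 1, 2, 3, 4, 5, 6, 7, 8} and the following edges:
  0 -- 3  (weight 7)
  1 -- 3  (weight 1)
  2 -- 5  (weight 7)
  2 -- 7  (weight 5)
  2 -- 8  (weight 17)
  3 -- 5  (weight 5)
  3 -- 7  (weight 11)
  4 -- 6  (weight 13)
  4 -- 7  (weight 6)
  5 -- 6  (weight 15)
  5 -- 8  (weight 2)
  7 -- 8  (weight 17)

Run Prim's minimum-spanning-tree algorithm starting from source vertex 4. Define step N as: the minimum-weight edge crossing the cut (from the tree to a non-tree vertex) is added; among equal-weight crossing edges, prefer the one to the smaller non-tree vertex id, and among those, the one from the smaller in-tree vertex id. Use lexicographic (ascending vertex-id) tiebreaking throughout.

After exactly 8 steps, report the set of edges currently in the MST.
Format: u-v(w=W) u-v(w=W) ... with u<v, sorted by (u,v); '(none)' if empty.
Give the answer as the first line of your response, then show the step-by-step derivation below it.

0-3(w=7) 1-3(w=1) 2-5(w=7) 2-7(w=5) 3-5(w=5) 4-6(w=13) 4-7(w=6) 5-8(w=2)

step 1: add edge 4-7 (w=6); MST = {4-7(w=6)}
step 2: add edge 2-7 (w=5); MST = {2-7(w=5) 4-7(w=6)}
step 3: add edge 2-5 (w=7); MST = {2-5(w=7) 2-7(w=5) 4-7(w=6)}
step 4: add edge 5-8 (w=2); MST = {2-5(w=7) 2-7(w=5) 4-7(w=6) 5-8(w=2)}
step 5: add edge 3-5 (w=5); MST = {2-5(w=7) 2-7(w=5) 3-5(w=5) 4-7(w=6) 5-8(w=2)}
step 6: add edge 1-3 (w=1); MST = {1-3(w=1) 2-5(w=7) 2-7(w=5) 3-5(w=5) 4-7(w=6) 5-8(w=2)}
step 7: add edge 0-3 (w=7); MST = {0-3(w=7) 1-3(w=1) 2-5(w=7) 2-7(w=5) 3-5(w=5) 4-7(w=6) 5-8(w=2)}
step 8: add edge 4-6 (w=13); MST = {0-3(w=7) 1-3(w=1) 2-5(w=7) 2-7(w=5) 3-5(w=5) 4-6(w=13) 4-7(w=6) 5-8(w=2)}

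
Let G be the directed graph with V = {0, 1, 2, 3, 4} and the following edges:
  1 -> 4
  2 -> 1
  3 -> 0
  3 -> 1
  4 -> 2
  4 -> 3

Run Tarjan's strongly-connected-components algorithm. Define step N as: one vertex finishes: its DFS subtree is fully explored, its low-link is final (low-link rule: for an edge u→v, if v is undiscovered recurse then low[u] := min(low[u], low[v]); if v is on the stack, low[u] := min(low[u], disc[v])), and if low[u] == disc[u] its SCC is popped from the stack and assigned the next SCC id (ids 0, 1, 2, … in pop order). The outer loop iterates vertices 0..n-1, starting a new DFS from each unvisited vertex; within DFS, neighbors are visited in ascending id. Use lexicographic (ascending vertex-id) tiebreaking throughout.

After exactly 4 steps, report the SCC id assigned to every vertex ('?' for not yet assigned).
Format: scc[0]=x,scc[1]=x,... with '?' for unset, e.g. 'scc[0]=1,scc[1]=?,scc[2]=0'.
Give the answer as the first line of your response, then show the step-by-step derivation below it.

scc[0]=0,scc[1]=?,scc[2]=?,scc[3]=?,scc[4]=?

step 1: low=(low[0]=0,low[1]=?,low[2]=?,low[3]=?,low[4]=?); scc=(scc[0]=0,scc[1]=?,scc[2]=?,scc[3]=?,scc[4]=?)
step 2: low=(low[0]=0,low[1]=1,low[2]=1,low[3]=?,low[4]=2); scc=(scc[0]=0,scc[1]=?,scc[2]=?,scc[3]=?,scc[4]=?)
step 3: low=(low[0]=0,low[1]=1,low[2]=1,low[3]=1,low[4]=1); scc=(scc[0]=0,scc[1]=?,scc[2]=?,scc[3]=?,scc[4]=?)
step 4: low=(low[0]=0,low[1]=1,low[2]=1,low[3]=1,low[4]=1); scc=(scc[0]=0,scc[1]=?,scc[2]=?,scc[3]=?,scc[4]=?)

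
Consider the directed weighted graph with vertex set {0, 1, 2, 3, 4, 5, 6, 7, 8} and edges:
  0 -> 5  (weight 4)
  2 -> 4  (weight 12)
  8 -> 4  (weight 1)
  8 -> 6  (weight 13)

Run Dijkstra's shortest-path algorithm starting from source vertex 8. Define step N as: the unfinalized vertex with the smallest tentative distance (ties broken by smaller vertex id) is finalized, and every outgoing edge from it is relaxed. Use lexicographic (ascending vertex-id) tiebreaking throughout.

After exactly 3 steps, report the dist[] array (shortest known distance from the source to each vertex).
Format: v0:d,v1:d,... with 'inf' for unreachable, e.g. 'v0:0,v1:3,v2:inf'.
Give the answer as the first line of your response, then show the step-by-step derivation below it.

v0:inf,v1:inf,v2:inf,v3:inf,v4:1,v5:inf,v6:13,v7:inf,v8:0

step 1: dist = v0:inf,v1:inf,v2:inf,v3:inf,v4:1,v5:inf,v6:13,v7:inf,v8:0
step 2: dist = v0:inf,v1:inf,v2:inf,v3:inf,v4:1,v5:inf,v6:13,v7:inf,v8:0
step 3: dist = v0:inf,v1:inf,v2:inf,v3:inf,v4:1,v5:inf,v6:13,v7:inf,v8:0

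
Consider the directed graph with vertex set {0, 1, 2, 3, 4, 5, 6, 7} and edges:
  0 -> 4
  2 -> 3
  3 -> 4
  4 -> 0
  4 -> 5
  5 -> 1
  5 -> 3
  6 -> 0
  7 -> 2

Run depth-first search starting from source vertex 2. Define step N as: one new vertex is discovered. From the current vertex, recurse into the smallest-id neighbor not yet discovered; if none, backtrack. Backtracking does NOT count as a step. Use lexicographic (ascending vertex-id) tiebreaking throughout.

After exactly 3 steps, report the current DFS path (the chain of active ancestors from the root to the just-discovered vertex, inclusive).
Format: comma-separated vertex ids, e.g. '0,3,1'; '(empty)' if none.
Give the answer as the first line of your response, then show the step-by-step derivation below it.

2,3,4

step 1: discover 2; path=2; order=2
step 2: discover 3; path=2>3; order=2,3
step 3: discover 4; path=2>3>4; order=2,3,4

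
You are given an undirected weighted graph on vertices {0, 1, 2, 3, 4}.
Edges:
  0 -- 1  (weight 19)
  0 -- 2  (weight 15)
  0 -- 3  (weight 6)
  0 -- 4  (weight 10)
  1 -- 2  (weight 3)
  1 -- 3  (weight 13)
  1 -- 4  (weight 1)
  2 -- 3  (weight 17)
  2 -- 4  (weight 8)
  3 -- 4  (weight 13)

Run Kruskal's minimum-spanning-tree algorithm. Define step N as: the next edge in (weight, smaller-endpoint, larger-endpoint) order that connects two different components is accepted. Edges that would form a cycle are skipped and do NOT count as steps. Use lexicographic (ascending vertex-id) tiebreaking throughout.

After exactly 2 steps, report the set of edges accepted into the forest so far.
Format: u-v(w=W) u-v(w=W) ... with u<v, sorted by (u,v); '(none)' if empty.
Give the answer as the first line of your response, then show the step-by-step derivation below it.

1-2(w=3) 1-4(w=1)

step 1: add edge 1-4 (w=1); MST = {1-4(w=1)}
step 2: add edge 1-2 (w=3); MST = {1-2(w=3) 1-4(w=1)}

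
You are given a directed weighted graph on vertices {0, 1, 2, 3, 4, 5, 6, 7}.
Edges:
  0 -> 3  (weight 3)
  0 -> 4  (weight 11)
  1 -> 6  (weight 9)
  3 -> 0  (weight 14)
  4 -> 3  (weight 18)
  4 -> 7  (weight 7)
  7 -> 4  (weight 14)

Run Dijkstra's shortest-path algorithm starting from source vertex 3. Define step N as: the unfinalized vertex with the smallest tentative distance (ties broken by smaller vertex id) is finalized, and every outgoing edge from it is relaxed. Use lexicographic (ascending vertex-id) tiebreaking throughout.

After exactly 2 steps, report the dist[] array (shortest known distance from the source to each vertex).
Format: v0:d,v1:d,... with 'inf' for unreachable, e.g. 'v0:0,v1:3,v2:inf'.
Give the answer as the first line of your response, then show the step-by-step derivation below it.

v0:14,v1:inf,v2:inf,v3:0,v4:25,v5:inf,v6:inf,v7:inf

step 1: dist = v0:14,v1:inf,v2:inf,v3:0,v4:inf,v5:inf,v6:inf,v7:inf
step 2: dist = v0:14,v1:inf,v2:inf,v3:0,v4:25,v5:inf,v6:inf,v7:inf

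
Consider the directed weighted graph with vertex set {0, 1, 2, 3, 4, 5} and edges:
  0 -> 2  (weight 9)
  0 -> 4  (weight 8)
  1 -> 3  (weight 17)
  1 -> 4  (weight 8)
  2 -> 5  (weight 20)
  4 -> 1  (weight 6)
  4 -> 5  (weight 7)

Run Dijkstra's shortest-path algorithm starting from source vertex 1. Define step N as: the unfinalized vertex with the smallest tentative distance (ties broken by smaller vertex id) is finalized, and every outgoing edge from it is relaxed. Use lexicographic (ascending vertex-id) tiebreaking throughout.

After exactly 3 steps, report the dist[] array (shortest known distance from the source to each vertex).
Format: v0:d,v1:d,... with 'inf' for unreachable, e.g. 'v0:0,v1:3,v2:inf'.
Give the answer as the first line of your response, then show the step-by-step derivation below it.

v0:inf,v1:0,v2:inf,v3:17,v4:8,v5:15

step 1: dist = v0:inf,v1:0,v2:inf,v3:17,v4:8,v5:inf
step 2: dist = v0:inf,v1:0,v2:inf,v3:17,v4:8,v5:15
step 3: dist = v0:inf,v1:0,v2:inf,v3:17,v4:8,v5:15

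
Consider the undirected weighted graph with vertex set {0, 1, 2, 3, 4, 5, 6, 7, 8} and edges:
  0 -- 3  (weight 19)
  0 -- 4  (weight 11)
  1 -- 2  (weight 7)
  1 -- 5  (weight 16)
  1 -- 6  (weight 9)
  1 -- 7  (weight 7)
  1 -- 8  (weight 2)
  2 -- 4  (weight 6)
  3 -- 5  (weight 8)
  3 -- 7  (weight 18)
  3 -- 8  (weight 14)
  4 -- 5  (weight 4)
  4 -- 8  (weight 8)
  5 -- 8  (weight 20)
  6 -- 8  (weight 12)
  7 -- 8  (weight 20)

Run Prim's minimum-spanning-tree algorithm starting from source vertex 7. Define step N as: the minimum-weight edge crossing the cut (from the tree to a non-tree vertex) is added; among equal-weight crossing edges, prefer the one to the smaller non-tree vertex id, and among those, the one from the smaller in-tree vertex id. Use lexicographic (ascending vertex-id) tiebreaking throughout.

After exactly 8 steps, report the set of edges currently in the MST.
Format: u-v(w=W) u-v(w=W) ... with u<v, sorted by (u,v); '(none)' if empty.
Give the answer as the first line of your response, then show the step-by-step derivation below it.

0-4(w=11) 1-2(w=7) 1-6(w=9) 1-7(w=7) 1-8(w=2) 2-4(w=6) 3-5(w=8) 4-5(w=4)

step 1: add edge 1-7 (w=7); MST = {1-7(w=7)}
step 2: add edge 1-8 (w=2); MST = {1-7(w=7) 1-8(w=2)}
step 3: add edge 1-2 (w=7); MST = {1-2(w=7) 1-7(w=7) 1-8(w=2)}
step 4: add edge 2-4 (w=6); MST = {1-2(w=7) 1-7(w=7) 1-8(w=2) 2-4(w=6)}
step 5: add edge 4-5 (w=4); MST = {1-2(w=7) 1-7(w=7) 1-8(w=2) 2-4(w=6) 4-5(w=4)}
step 6: add edge 3-5 (w=8); MST = {1-2(w=7) 1-7(w=7) 1-8(w=2) 2-4(w=6) 3-5(w=8) 4-5(w=4)}
step 7: add edge 1-6 (w=9); MST = {1-2(w=7) 1-6(w=9) 1-7(w=7) 1-8(w=2) 2-4(w=6) 3-5(w=8) 4-5(w=4)}
step 8: add edge 0-4 (w=11); MST = {0-4(w=11) 1-2(w=7) 1-6(w=9) 1-7(w=7) 1-8(w=2) 2-4(w=6) 3-5(w=8) 4-5(w=4)}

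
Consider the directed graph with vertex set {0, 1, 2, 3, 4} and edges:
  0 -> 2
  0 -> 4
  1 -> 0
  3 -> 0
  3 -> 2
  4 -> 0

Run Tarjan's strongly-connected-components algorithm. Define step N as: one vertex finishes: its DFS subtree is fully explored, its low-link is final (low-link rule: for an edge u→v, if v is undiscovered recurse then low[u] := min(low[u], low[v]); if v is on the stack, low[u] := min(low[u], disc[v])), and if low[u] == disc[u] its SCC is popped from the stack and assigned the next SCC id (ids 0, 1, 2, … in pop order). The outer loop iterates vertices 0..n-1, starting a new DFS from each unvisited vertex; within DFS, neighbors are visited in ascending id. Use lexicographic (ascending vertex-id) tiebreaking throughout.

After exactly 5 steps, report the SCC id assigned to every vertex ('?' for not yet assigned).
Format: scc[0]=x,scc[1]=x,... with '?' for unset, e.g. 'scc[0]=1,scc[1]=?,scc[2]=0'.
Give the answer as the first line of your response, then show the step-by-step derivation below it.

scc[0]=1,scc[1]=2,scc[2]=0,scc[3]=3,scc[4]=1

step 1: low=(low[0]=0,low[1]=?,low[2]=1,low[3]=?,low[4]=?); scc=(scc[0]=?,scc[1]=?,scc[2]=0,scc[3]=?,scc[4]=?)
step 2: low=(low[0]=0,low[1]=?,low[2]=1,low[3]=?,low[4]=0); scc=(scc[0]=?,scc[1]=?,scc[2]=0,scc[3]=?,scc[4]=?)
step 3: low=(low[0]=0,low[1]=?,low[2]=1,low[3]=?,low[4]=0); scc=(scc[0]=1,scc[1]=?,scc[2]=0,scc[3]=?,scc[4]=1)
step 4: low=(low[0]=0,low[1]=3,low[2]=1,low[3]=?,low[4]=0); scc=(scc[0]=1,scc[1]=2,scc[2]=0,scc[3]=?,scc[4]=1)
step 5: low=(low[0]=0,low[1]=3,low[2]=1,low[3]=4,low[4]=0); scc=(scc[0]=1,scc[1]=2,scc[2]=0,scc[3]=3,scc[4]=1)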